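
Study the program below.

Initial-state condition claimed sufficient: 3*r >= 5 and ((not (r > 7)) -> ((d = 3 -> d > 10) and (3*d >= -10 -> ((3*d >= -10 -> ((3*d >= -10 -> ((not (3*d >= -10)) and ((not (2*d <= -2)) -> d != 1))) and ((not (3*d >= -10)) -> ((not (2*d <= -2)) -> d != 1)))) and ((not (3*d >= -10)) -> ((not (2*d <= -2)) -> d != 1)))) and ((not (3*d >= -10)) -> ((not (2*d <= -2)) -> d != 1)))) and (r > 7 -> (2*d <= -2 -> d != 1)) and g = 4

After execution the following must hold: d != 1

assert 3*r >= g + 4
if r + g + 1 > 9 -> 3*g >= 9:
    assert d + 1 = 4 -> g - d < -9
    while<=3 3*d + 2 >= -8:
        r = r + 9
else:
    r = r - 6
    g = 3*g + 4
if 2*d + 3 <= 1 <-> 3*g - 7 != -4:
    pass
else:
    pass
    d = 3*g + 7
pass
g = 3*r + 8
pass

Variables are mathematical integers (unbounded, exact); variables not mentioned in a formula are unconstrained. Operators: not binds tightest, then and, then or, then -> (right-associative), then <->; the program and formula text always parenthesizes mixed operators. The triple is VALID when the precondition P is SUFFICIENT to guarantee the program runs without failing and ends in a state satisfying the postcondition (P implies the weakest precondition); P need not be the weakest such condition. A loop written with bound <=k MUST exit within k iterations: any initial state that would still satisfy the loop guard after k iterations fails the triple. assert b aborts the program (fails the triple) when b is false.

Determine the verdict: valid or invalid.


Working backward. After the program, d != 1 must hold.
Before skip: d != 1
Before g := 3*r + 8: d != 1
Before skip: d != 1
Then branch requires d != 1; else branch requires 3*g != -6.
Before the if: ((2*d <= -2 <-> 3*g != 3) -> d != 1) and ((not (2*d <= -2 <-> 3*g != 3)) -> 3*g != -6)
Then branch requires (d = 3 -> g < d - 9) and (3*d >= -10 -> ((3*d >= -10 -> ((3*d >= -10 -> ((not (3*d >= -10)) and ((2*d <= -2 <-> 3*g != 3) -> d != 1) and ((not (2*d <= -2 <-> 3*g != 3)) -> 3*g != -6))) and ((not (3*d >= -10)) -> (((2*d <= -2 <-> 3*g != 3) -> d != 1) and ((not (2*d <= -2 <-> 3*g != 3)) -> 3*g != -6))))) and ((not (3*d >= -10)) -> (((2*d <= -2 <-> 3*g != 3) -> d != 1) and ((not (2*d <= -2 <-> 3*g != 3)) -> 3*g != -6))))) and ((not (3*d >= -10)) -> (((2*d <= -2 <-> 3*g != 3) -> d != 1) and ((not (2*d <= -2 <-> 3*g != 3)) -> 3*g != -6))); else branch requires ((2*d <= -2 <-> 9*g != -9) -> d != 1) and ((not (2*d <= -2 <-> 9*g != -9)) -> 9*g != -18).
Before the if: ((g + r > 8 -> 3*g >= 9) -> ((d = 3 -> g < d - 9) and (3*d >= -10 -> ((3*d >= -10 -> ((3*d >= -10 -> ((not (3*d >= -10)) and ((2*d <= -2 <-> 3*g != 3) -> d != 1) and ((not (2*d <= -2 <-> 3*g != 3)) -> 3*g != -6))) and ((not (3*d >= -10)) -> (((2*d <= -2 <-> 3*g != 3) -> d != 1) and ((not (2*d <= -2 <-> 3*g != 3)) -> 3*g != -6))))) and ((not (3*d >= -10)) -> (((2*d <= -2 <-> 3*g != 3) -> d != 1) and ((not (2*d <= -2 <-> 3*g != 3)) -> 3*g != -6))))) and ((not (3*d >= -10)) -> (((2*d <= -2 <-> 3*g != 3) -> d != 1) and ((not (2*d <= -2 <-> 3*g != 3)) -> 3*g != -6))))) and ((not (g + r > 8 -> 3*g >= 9)) -> (((2*d <= -2 <-> 9*g != -9) -> d != 1) and ((not (2*d <= -2 <-> 9*g != -9)) -> 9*g != -18)))
Before assert 3*r >= g + 4: 3*r >= g + 4 and ((g + r > 8 -> 3*g >= 9) -> ((d = 3 -> g < d - 9) and (3*d >= -10 -> ((3*d >= -10 -> ((3*d >= -10 -> ((not (3*d >= -10)) and ((2*d <= -2 <-> 3*g != 3) -> d != 1) and ((not (2*d <= -2 <-> 3*g != 3)) -> 3*g != -6))) and ((not (3*d >= -10)) -> (((2*d <= -2 <-> 3*g != 3) -> d != 1) and ((not (2*d <= -2 <-> 3*g != 3)) -> 3*g != -6))))) and ((not (3*d >= -10)) -> (((2*d <= -2 <-> 3*g != 3) -> d != 1) and ((not (2*d <= -2 <-> 3*g != 3)) -> 3*g != -6))))) and ((not (3*d >= -10)) -> (((2*d <= -2 <-> 3*g != 3) -> d != 1) and ((not (2*d <= -2 <-> 3*g != 3)) -> 3*g != -6))))) and ((not (g + r > 8 -> 3*g >= 9)) -> (((2*d <= -2 <-> 9*g != -9) -> d != 1) and ((not (2*d <= -2 <-> 9*g != -9)) -> 9*g != -18)))
The weakest precondition is 3*r >= g + 4 and ((g + r > 8 -> 3*g >= 9) -> ((d = 3 -> g < d - 9) and (3*d >= -10 -> ((3*d >= -10 -> ((3*d >= -10 -> ((not (3*d >= -10)) and ((2*d <= -2 <-> 3*g != 3) -> d != 1) and ((not (2*d <= -2 <-> 3*g != 3)) -> 3*g != -6))) and ((not (3*d >= -10)) -> (((2*d <= -2 <-> 3*g != 3) -> d != 1) and ((not (2*d <= -2 <-> 3*g != 3)) -> 3*g != -6))))) and ((not (3*d >= -10)) -> (((2*d <= -2 <-> 3*g != 3) -> d != 1) and ((not (2*d <= -2 <-> 3*g != 3)) -> 3*g != -6))))) and ((not (3*d >= -10)) -> (((2*d <= -2 <-> 3*g != 3) -> d != 1) and ((not (2*d <= -2 <-> 3*g != 3)) -> 3*g != -6))))) and ((not (g + r > 8 -> 3*g >= 9)) -> (((2*d <= -2 <-> 9*g != -9) -> d != 1) and ((not (2*d <= -2 <-> 9*g != -9)) -> 9*g != -18))).
Check whether 3*r >= 5 and ((not (r > 7)) -> ((d = 3 -> d > 10) and (3*d >= -10 -> ((3*d >= -10 -> ((3*d >= -10 -> ((not (3*d >= -10)) and ((not (2*d <= -2)) -> d != 1))) and ((not (3*d >= -10)) -> ((not (2*d <= -2)) -> d != 1)))) and ((not (3*d >= -10)) -> ((not (2*d <= -2)) -> d != 1)))) and ((not (3*d >= -10)) -> ((not (2*d <= -2)) -> d != 1)))) and (r > 7 -> (2*d <= -2 -> d != 1)) and g = 4 implies it.
Countermodel: at the initial state d = 1, g = 4, r = 8, the precondition holds but the weakest precondition fails.
Answer: invalid


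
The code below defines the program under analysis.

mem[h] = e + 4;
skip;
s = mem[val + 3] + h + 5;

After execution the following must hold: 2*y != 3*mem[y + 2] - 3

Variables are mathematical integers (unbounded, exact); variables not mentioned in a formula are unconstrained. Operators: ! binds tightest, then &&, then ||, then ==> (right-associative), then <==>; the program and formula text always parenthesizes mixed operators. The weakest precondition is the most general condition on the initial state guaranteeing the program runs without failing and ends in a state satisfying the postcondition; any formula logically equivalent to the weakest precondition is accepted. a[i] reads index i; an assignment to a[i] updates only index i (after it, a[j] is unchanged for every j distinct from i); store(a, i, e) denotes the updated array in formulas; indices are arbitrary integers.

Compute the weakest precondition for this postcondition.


Working backward. After the program, 2*y != 3*mem[y + 2] - 3 must hold.
Before s := mem[val + 3] + h + 5: 2*y != 3*mem[y + 2] - 3
Before skip: 2*y != 3*mem[y + 2] - 3
Before mem[h] := e + 4: 2*y != 3*store(mem, h, e + 4)[y + 2] - 3
Answer: WP = 2*y != 3*store(mem, h, e + 4)[y + 2] - 3


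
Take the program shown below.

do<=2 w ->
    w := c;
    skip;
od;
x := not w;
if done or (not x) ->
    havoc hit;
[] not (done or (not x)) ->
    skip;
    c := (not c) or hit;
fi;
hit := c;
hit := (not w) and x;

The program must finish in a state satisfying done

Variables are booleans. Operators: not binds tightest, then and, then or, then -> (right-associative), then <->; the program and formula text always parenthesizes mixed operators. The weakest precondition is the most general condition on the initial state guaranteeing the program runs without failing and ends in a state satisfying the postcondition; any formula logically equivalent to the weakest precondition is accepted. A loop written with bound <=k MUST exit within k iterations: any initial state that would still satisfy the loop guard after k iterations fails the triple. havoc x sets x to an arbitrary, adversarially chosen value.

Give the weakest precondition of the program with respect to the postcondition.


Working backward. After the program, done must hold.
Before hit := (not w) and x: done
Before hit := c: done
Then branch requires done; else branch requires done.
Before the if: ((done or (not x)) -> done) and ((not (done or (not x))) -> done)
Before x := not w: ((done or w) -> done) and ((not (done or w)) -> done)
Before the loop (bound <=2), unroll the exhaustion recursion (WP_0 = exit-now case; WP_j = one more guarded iteration, up to j = 2):
  WP_0: (not w) and ((done or w) -> done) and ((not (done or w)) -> done)
  WP_1: (w -> ((not c) and ((done or c) -> done) and ((not (done or c)) -> done))) and ((not w) -> (((done or w) -> done) and ((not (done or w)) -> done)))
  WP_2: (w -> ((c -> ((not c) and ((done or c) -> done) and ((not (done or c)) -> done))) and ((not c) -> (((done or c) -> done) and ((not (done or c)) -> done))))) and ((not w) -> (((done or w) -> done) and ((not (done or w)) -> done)))
So before the loop: (w -> ((c -> ((not c) and ((done or c) -> done) and ((not (done or c)) -> done))) and ((not c) -> (((done or c) -> done) and ((not (done or c)) -> done))))) and ((not w) -> (((done or w) -> done) and ((not (done or w)) -> done)))
Answer: WP = (w -> ((c -> ((not c) and ((done or c) -> done) and ((not (done or c)) -> done))) and ((not c) -> (((done or c) -> done) and ((not (done or c)) -> done))))) and ((not w) -> (((done or w) -> done) and ((not (done or w)) -> done)))


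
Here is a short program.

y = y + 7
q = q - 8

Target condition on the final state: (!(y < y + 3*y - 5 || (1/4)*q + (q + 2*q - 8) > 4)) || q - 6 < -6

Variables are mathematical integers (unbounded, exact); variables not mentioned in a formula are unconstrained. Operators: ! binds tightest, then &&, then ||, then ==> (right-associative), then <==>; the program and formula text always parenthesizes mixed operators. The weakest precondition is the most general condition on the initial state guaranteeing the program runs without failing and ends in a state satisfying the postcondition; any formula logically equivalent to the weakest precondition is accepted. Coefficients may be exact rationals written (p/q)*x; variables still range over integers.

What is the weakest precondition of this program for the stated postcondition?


Working backward. After the program, the postcondition (!(y < y + 3*y - 5 || (1/4)*q + (q + 2*q - 8) > 4)) || q - 6 < -6 must hold; in canonical form it is (!(3*y > 5 || (13/4)*q > 12)) || q < 0.
Before q := q - 8: (!(3*y > 5 || (13/4)*q > 38)) || q < 8
Before y := y + 7: (!(3*y > -16 || (13/4)*q > 38)) || q < 8
Answer: WP = (!(3*y > -16 || (13/4)*q > 38)) || q < 8


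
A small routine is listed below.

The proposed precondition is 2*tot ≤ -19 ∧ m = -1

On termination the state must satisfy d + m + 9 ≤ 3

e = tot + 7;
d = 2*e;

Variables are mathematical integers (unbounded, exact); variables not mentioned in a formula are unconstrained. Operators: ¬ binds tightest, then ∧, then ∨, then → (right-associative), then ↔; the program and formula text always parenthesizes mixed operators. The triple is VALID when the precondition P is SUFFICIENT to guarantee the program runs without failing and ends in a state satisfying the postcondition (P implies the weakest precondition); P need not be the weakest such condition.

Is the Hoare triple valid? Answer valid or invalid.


Working backward. After the program, the postcondition d + m + 9 ≤ 3 must hold; in canonical form it is d + m ≤ -6.
Before d := 2*e: 2*e + m ≤ -6
Before e := tot + 7: m + 2*tot ≤ -20
The weakest precondition is m + 2*tot ≤ -20.
Check whether 2*tot ≤ -19 ∧ m = -1 implies it.
Every state satisfying the precondition satisfies the weakest precondition: the implication holds.
Answer: valid


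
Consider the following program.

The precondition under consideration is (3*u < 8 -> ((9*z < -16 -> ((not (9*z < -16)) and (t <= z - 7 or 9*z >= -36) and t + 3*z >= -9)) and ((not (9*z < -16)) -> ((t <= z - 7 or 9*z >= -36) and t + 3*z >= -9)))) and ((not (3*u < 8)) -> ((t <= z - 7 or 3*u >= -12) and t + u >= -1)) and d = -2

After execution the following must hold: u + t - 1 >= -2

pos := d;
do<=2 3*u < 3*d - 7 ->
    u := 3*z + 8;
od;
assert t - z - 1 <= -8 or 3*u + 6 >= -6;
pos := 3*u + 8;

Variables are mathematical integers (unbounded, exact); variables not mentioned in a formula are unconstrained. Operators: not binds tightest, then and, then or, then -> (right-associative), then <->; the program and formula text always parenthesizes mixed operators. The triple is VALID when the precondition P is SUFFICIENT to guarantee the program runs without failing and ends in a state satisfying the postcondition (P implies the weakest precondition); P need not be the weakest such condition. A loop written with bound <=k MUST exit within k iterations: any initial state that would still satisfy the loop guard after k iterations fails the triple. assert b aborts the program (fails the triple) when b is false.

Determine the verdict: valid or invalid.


Working backward. After the program, the postcondition u + t - 1 >= -2 must hold; in canonical form it is t + u >= -1.
Before pos := 3*u + 8: t + u >= -1
Before assert t - z - 1 <= -8 or 3*u + 6 >= -6: (t <= z - 7 or 3*u >= -12) and t + u >= -1
Before the loop (bound <=2), unroll the exhaustion recursion (WP_0 = exit-now case; WP_j = one more guarded iteration, up to j = 2):
  WP_0: (not (3*u < 3*d - 7)) and (t <= z - 7 or 3*u >= -12) and t + u >= -1
  WP_1: (3*u < 3*d - 7 -> ((not (9*z < 3*d - 31)) and (t <= z - 7 or 9*z >= -36) and t + 3*z >= -9)) and ((not (3*u < 3*d - 7)) -> ((t <= z - 7 or 3*u >= -12) and t + u >= -1))
  WP_2: (3*u < 3*d - 7 -> ((9*z < 3*d - 31 -> ((not (9*z < 3*d - 31)) and (t <= z - 7 or 9*z >= -36) and t + 3*z >= -9)) and ((not (9*z < 3*d - 31)) -> ((t <= z - 7 or 9*z >= -36) and t + 3*z >= -9)))) and ((not (3*u < 3*d - 7)) -> ((t <= z - 7 or 3*u >= -12) and t + u >= -1))
So before the loop: (3*u < 3*d - 7 -> ((9*z < 3*d - 31 -> ((not (9*z < 3*d - 31)) and (t <= z - 7 or 9*z >= -36) and t + 3*z >= -9)) and ((not (9*z < 3*d - 31)) -> ((t <= z - 7 or 9*z >= -36) and t + 3*z >= -9)))) and ((not (3*u < 3*d - 7)) -> ((t <= z - 7 or 3*u >= -12) and t + u >= -1))
Before pos := d: (3*u < 3*d - 7 -> ((9*z < 3*d - 31 -> ((not (9*z < 3*d - 31)) and (t <= z - 7 or 9*z >= -36) and t + 3*z >= -9)) and ((not (9*z < 3*d - 31)) -> ((t <= z - 7 or 9*z >= -36) and t + 3*z >= -9)))) and ((not (3*u < 3*d - 7)) -> ((t <= z - 7 or 3*u >= -12) and t + u >= -1))
The weakest precondition is (3*u < 3*d - 7 -> ((9*z < 3*d - 31 -> ((not (9*z < 3*d - 31)) and (t <= z - 7 or 9*z >= -36) and t + 3*z >= -9)) and ((not (9*z < 3*d - 31)) -> ((t <= z - 7 or 9*z >= -36) and t + 3*z >= -9)))) and ((not (3*u < 3*d - 7)) -> ((t <= z - 7 or 3*u >= -12) and t + u >= -1)).
Check whether (3*u < 8 -> ((9*z < -16 -> ((not (9*z < -16)) and (t <= z - 7 or 9*z >= -36) and t + 3*z >= -9)) and ((not (9*z < -16)) -> ((t <= z - 7 or 9*z >= -36) and t + 3*z >= -9)))) and ((not (3*u < 8)) -> ((t <= z - 7 or 3*u >= -12) and t + u >= -1)) and d = -2 implies it.
Countermodel: at the initial state d = -2, t = 0, u = -2, z = 0, the precondition holds but the weakest precondition fails.
Answer: invalid


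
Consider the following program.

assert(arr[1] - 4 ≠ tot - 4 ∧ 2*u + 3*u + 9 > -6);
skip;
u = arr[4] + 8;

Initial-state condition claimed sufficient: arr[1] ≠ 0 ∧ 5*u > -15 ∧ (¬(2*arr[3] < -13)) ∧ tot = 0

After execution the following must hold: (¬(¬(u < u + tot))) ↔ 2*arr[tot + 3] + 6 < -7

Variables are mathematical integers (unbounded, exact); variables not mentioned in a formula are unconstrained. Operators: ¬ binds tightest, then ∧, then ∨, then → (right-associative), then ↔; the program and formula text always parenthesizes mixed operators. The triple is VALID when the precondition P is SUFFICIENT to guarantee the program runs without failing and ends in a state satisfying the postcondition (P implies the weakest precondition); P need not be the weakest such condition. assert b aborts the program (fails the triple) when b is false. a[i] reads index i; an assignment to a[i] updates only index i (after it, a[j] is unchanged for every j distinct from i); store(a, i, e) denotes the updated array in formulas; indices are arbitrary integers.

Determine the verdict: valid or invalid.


Working backward. After the program, the postcondition (¬(¬(u < u + tot))) ↔ 2*arr[tot + 3] + 6 < -7 must hold; in canonical form it is tot > 0 ↔ 2*arr[tot + 3] < -13.
Before u := arr[4] + 8: tot > 0 ↔ 2*arr[tot + 3] < -13
Before skip: tot > 0 ↔ 2*arr[tot + 3] < -13
Before assert arr[1] - 4 ≠ tot - 4 ∧ 2*u + 3*u + 9 > -6: arr[1] ≠ tot ∧ 5*u > -15 ∧ (tot > 0 ↔ 2*arr[tot + 3] < -13)
The weakest precondition is arr[1] ≠ tot ∧ 5*u > -15 ∧ (tot > 0 ↔ 2*arr[tot + 3] < -13).
Check whether arr[1] ≠ 0 ∧ 5*u > -15 ∧ (¬(2*arr[3] < -13)) ∧ tot = 0 implies it.
Every state satisfying the precondition satisfies the weakest precondition: the implication holds.
Answer: valid


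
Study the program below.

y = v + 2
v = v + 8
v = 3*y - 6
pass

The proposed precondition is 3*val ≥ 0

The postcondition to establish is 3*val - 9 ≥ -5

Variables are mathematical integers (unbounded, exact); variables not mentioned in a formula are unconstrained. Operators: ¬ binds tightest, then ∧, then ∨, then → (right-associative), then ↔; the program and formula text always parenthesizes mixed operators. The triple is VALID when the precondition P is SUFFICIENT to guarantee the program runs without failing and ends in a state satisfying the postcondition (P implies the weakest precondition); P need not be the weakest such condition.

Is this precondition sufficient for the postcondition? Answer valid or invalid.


Working backward. After the program, the postcondition 3*val - 9 ≥ -5 must hold; in canonical form it is 3*val ≥ 4.
Before skip: 3*val ≥ 4
Before v := 3*y - 6: 3*val ≥ 4
Before v := v + 8: 3*val ≥ 4
Before y := v + 2: 3*val ≥ 4
The weakest precondition is 3*val ≥ 4.
Check whether 3*val ≥ 0 implies it.
Countermodel: at the initial state val = 0, the precondition holds but the weakest precondition fails.
Answer: invalid


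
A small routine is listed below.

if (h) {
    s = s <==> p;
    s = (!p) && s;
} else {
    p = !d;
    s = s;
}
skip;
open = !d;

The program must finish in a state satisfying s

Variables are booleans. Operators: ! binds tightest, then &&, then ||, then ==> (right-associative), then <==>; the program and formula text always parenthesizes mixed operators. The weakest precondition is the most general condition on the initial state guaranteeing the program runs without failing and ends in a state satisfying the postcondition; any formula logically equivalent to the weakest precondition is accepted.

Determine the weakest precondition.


Working backward. After the program, s must hold.
Before open := !d: s
Before skip: s
Then branch requires (!p) && (s <==> p); else branch requires s.
Before the if: (h ==> ((!p) && (s <==> p))) && ((!h) ==> s)
Answer: WP = (h ==> ((!p) && (s <==> p))) && ((!h) ==> s)


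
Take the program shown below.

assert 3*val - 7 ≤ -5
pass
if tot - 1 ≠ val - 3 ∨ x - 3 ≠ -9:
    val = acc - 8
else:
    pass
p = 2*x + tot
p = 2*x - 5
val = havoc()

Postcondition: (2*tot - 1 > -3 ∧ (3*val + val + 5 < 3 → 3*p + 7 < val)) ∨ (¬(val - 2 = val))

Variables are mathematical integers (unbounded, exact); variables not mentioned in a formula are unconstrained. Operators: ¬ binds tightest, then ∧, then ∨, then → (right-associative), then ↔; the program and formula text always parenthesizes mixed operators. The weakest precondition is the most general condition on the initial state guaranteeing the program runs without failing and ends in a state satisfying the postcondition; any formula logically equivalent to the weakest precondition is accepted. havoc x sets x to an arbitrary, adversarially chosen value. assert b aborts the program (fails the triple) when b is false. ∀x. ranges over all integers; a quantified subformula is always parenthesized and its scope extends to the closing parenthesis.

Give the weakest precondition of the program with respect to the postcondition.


Working backward. After the program, the postcondition (2*tot - 1 > -3 ∧ (3*val + val + 5 < 3 → 3*p + 7 < val)) ∨ (¬(val - 2 = val)) must hold; in canonical form it is true.
Before havoc val: true
Before p := 2*x - 5: true
Before p := 2*x + tot: true
Then branch requires true; else branch requires true.
Before the if: true
Before skip: true
Before assert 3*val - 7 ≤ -5: 3*val ≤ 2
Answer: WP = 3*val ≤ 2


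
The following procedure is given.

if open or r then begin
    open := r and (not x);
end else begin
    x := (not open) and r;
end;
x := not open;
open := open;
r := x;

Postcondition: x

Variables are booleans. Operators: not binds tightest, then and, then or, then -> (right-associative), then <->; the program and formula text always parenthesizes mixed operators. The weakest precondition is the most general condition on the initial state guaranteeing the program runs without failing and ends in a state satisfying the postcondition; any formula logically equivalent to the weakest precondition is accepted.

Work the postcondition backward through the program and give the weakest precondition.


Working backward. After the program, x must hold.
Before r := x: x
Before open := open: x
Before x := not open: not open
Then branch requires not (r and (not x)); else branch requires not open.
Before the if: ((open or r) -> (not (r and (not x)))) and ((not (open or r)) -> (not open))
Answer: WP = ((open or r) -> (not (r and (not x)))) and ((not (open or r)) -> (not open))


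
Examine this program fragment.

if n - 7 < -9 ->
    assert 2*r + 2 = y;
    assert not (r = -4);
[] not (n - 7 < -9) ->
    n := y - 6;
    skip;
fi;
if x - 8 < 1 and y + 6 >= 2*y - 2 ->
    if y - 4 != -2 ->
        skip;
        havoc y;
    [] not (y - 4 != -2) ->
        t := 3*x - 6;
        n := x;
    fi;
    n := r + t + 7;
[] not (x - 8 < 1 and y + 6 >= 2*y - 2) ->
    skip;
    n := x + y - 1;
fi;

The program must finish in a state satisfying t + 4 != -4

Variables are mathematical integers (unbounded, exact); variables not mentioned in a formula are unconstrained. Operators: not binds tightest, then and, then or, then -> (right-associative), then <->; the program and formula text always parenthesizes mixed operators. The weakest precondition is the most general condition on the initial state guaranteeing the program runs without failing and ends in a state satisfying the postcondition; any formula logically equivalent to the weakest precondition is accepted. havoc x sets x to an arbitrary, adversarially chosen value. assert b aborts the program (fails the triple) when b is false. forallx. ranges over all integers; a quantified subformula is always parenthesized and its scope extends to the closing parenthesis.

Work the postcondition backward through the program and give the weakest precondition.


Working backward. After the program, the postcondition t + 4 != -4 must hold; in canonical form it is t != -8.
Then branch requires (y != 2 -> t != -8) and ((not (y != 2)) -> 3*x != -2); else branch requires t != -8.
Before the if: ((x < 9 and y <= 8) -> ((y != 2 -> t != -8) and ((not (y != 2)) -> 3*x != -2))) and ((not (x < 9 and y <= 8)) -> t != -8)
Then branch requires 2*r = y - 2 and (not (r = -4)) and ((x < 9 and y <= 8) -> ((y != 2 -> t != -8) and ((not (y != 2)) -> 3*x != -2))) and ((not (x < 9 and y <= 8)) -> t != -8); else branch requires ((x < 9 and y <= 8) -> ((y != 2 -> t != -8) and ((not (y != 2)) -> 3*x != -2))) and ((not (x < 9 and y <= 8)) -> t != -8).
Before the if: (n < -2 -> (2*r = y - 2 and (not (r = -4)) and ((x < 9 and y <= 8) -> ((y != 2 -> t != -8) and ((not (y != 2)) -> 3*x != -2))) and ((not (x < 9 and y <= 8)) -> t != -8))) and ((not (n < -2)) -> (((x < 9 and y <= 8) -> ((y != 2 -> t != -8) and ((not (y != 2)) -> 3*x != -2))) and ((not (x < 9 and y <= 8)) -> t != -8)))
Answer: WP = (n < -2 -> (2*r = y - 2 and (not (r = -4)) and ((x < 9 and y <= 8) -> ((y != 2 -> t != -8) and ((not (y != 2)) -> 3*x != -2))) and ((not (x < 9 and y <= 8)) -> t != -8))) and ((not (n < -2)) -> (((x < 9 and y <= 8) -> ((y != 2 -> t != -8) and ((not (y != 2)) -> 3*x != -2))) and ((not (x < 9 and y <= 8)) -> t != -8)))


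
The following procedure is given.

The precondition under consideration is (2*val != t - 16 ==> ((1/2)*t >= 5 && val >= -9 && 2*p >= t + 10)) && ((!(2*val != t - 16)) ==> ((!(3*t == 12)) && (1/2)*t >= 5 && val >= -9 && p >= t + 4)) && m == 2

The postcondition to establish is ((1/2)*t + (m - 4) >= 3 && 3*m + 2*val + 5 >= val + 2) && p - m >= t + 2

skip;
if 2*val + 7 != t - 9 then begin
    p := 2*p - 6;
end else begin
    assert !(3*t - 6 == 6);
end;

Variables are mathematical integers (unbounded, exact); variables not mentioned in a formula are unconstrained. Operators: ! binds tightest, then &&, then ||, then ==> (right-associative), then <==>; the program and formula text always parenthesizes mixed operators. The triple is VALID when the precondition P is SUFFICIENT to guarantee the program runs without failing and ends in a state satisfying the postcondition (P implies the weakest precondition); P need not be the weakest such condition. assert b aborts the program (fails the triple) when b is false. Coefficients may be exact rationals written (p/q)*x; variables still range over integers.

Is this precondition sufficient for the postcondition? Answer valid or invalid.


Working backward. After the program, the postcondition ((1/2)*t + (m - 4) >= 3 && 3*m + 2*val + 5 >= val + 2) && p - m >= t + 2 must hold; in canonical form it is m + (1/2)*t >= 7 && 3*m + val >= -3 && p >= m + t + 2.
Then branch requires m + (1/2)*t >= 7 && 3*m + val >= -3 && 2*p >= m + t + 8; else branch requires (!(3*t == 12)) && m + (1/2)*t >= 7 && 3*m + val >= -3 && p >= m + t + 2.
Before the if: (2*val != t - 16 ==> (m + (1/2)*t >= 7 && 3*m + val >= -3 && 2*p >= m + t + 8)) && ((!(2*val != t - 16)) ==> ((!(3*t == 12)) && m + (1/2)*t >= 7 && 3*m + val >= -3 && p >= m + t + 2))
Before skip: (2*val != t - 16 ==> (m + (1/2)*t >= 7 && 3*m + val >= -3 && 2*p >= m + t + 8)) && ((!(2*val != t - 16)) ==> ((!(3*t == 12)) && m + (1/2)*t >= 7 && 3*m + val >= -3 && p >= m + t + 2))
The weakest precondition is (2*val != t - 16 ==> (m + (1/2)*t >= 7 && 3*m + val >= -3 && 2*p >= m + t + 8)) && ((!(2*val != t - 16)) ==> ((!(3*t == 12)) && m + (1/2)*t >= 7 && 3*m + val >= -3 && p >= m + t + 2)).
Check whether (2*val != t - 16 ==> ((1/2)*t >= 5 && val >= -9 && 2*p >= t + 10)) && ((!(2*val != t - 16)) ==> ((!(3*t == 12)) && (1/2)*t >= 5 && val >= -9 && p >= t + 4)) && m == 2 implies it.
Every state satisfying the precondition satisfies the weakest precondition: the implication holds.
Answer: valid


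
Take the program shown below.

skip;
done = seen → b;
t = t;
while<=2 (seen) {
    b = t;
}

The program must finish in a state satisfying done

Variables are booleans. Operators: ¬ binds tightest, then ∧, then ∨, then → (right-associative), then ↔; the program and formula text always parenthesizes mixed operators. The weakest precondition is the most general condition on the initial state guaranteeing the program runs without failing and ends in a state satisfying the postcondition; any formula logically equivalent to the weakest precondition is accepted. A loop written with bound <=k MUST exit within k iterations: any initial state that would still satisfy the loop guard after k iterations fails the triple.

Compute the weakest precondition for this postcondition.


Working backward. After the program, done must hold.
Before the loop (bound <=2), unroll the exhaustion recursion (WP_0 = exit-now case; WP_j = one more guarded iteration, up to j = 2):
  WP_0: (¬seen) ∧ done
  WP_1: (seen → ((¬seen) ∧ done)) ∧ ((¬seen) → done)
  WP_2: (seen → ((seen → ((¬seen) ∧ done)) ∧ ((¬seen) → done))) ∧ ((¬seen) → done)
So before the loop: (seen → ((seen → ((¬seen) ∧ done)) ∧ ((¬seen) → done))) ∧ ((¬seen) → done)
Before t := t: (seen → ((seen → ((¬seen) ∧ done)) ∧ ((¬seen) → done))) ∧ ((¬seen) → done)
Before done := seen → b: (seen → ((seen → ((¬seen) ∧ (seen → b))) ∧ ((¬seen) → (seen → b)))) ∧ ((¬seen) → (seen → b))
Before skip: (seen → ((seen → ((¬seen) ∧ (seen → b))) ∧ ((¬seen) → (seen → b)))) ∧ ((¬seen) → (seen → b))
Answer: WP = (seen → ((seen → ((¬seen) ∧ (seen → b))) ∧ ((¬seen) → (seen → b)))) ∧ ((¬seen) → (seen → b))


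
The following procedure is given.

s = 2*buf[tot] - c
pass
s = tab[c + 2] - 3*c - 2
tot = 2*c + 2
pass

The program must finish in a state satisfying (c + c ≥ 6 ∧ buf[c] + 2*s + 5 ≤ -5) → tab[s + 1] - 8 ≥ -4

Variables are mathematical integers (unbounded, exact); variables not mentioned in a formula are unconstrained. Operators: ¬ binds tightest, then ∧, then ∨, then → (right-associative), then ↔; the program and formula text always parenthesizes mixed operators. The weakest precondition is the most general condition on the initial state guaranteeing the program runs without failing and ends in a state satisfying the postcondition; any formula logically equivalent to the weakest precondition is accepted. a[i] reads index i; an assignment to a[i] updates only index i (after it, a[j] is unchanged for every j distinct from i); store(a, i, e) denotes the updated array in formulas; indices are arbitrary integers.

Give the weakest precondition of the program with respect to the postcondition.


Working backward. After the program, the postcondition (c + c ≥ 6 ∧ buf[c] + 2*s + 5 ≤ -5) → tab[s + 1] - 8 ≥ -4 must hold; in canonical form it is (2*c ≥ 6 ∧ buf[c] + 2*s ≤ -10) → tab[s + 1] ≥ 4.
Before skip: (2*c ≥ 6 ∧ buf[c] + 2*s ≤ -10) → tab[s + 1] ≥ 4
Before tot := 2*c + 2: (2*c ≥ 6 ∧ buf[c] + 2*s ≤ -10) → tab[s + 1] ≥ 4
Before s := tab[c + 2] - 3*c - 2: (2*c ≥ 6 ∧ buf[c] + 2*tab[c + 2] ≤ 6*c - 6) → tab[tab[c + 2] - 3*c - 1] ≥ 4
Before skip: (2*c ≥ 6 ∧ buf[c] + 2*tab[c + 2] ≤ 6*c - 6) → tab[tab[c + 2] - 3*c - 1] ≥ 4
Before s := 2*buf[tot] - c: (2*c ≥ 6 ∧ buf[c] + 2*tab[c + 2] ≤ 6*c - 6) → tab[tab[c + 2] - 3*c - 1] ≥ 4
Answer: WP = (2*c ≥ 6 ∧ buf[c] + 2*tab[c + 2] ≤ 6*c - 6) → tab[tab[c + 2] - 3*c - 1] ≥ 4


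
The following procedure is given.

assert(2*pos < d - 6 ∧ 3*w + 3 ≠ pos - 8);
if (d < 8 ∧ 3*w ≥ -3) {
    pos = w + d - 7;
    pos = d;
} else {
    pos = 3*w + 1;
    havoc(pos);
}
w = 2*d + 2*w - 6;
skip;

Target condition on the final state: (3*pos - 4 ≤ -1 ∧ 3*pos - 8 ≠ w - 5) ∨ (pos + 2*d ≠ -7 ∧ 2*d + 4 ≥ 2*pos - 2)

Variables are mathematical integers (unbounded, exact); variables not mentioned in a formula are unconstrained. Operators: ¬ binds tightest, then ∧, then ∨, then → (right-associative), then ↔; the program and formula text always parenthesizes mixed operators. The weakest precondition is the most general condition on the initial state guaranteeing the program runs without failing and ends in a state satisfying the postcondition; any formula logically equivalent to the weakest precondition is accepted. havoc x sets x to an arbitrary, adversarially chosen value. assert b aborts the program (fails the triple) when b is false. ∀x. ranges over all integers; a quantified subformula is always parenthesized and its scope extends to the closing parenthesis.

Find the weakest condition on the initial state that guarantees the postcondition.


Working backward. After the program, the postcondition (3*pos - 4 ≤ -1 ∧ 3*pos - 8 ≠ w - 5) ∨ (pos + 2*d ≠ -7 ∧ 2*d + 4 ≥ 2*pos - 2) must hold; in canonical form it is (3*pos ≤ 3 ∧ 3*pos ≠ w + 3) ∨ (2*d + pos ≠ -7 ∧ 2*d ≥ 2*pos - 6).
Before skip: (3*pos ≤ 3 ∧ 3*pos ≠ w + 3) ∨ (2*d + pos ≠ -7 ∧ 2*d ≥ 2*pos - 6)
Before w := 2*d + 2*w - 6: (3*pos ≤ 3 ∧ 3*pos ≠ 2*d + 2*w - 3) ∨ (2*d + pos ≠ -7 ∧ 2*d ≥ 2*pos - 6)
Then branch requires (3*d ≤ 3 ∧ d ≠ 2*w - 3) ∨ 3*d ≠ -7; else branch requires ∀pos_1. ((3*pos_1 ≤ 3 ∧ 3*pos_1 ≠ 2*d + 2*w - 3) ∨ (2*d + pos_1 ≠ -7 ∧ 2*d ≥ 2*pos_1 - 6)).
Before the if: ((d < 8 ∧ 3*w ≥ -3) → ((3*d ≤ 3 ∧ d ≠ 2*w - 3) ∨ 3*d ≠ -7)) ∧ ((¬(d < 8 ∧ 3*w ≥ -3)) → (∀pos_1. ((3*pos_1 ≤ 3 ∧ 3*pos_1 ≠ 2*d + 2*w - 3) ∨ (2*d + pos_1 ≠ -7 ∧ 2*d ≥ 2*pos_1 - 6))))
Before assert 2*pos < d - 6 ∧ 3*w + 3 ≠ pos - 8: 2*pos < d - 6 ∧ 3*w ≠ pos - 11 ∧ ((d < 8 ∧ 3*w ≥ -3) → ((3*d ≤ 3 ∧ d ≠ 2*w - 3) ∨ 3*d ≠ -7)) ∧ ((¬(d < 8 ∧ 3*w ≥ -3)) → (∀pos_1. ((3*pos_1 ≤ 3 ∧ 3*pos_1 ≠ 2*d + 2*w - 3) ∨ (2*d + pos_1 ≠ -7 ∧ 2*d ≥ 2*pos_1 - 6))))
Answer: WP = 2*pos < d - 6 ∧ 3*w ≠ pos - 11 ∧ ((d < 8 ∧ 3*w ≥ -3) → ((3*d ≤ 3 ∧ d ≠ 2*w - 3) ∨ 3*d ≠ -7)) ∧ ((¬(d < 8 ∧ 3*w ≥ -3)) → (∀pos_1. ((3*pos_1 ≤ 3 ∧ 3*pos_1 ≠ 2*d + 2*w - 3) ∨ (2*d + pos_1 ≠ -7 ∧ 2*d ≥ 2*pos_1 - 6))))


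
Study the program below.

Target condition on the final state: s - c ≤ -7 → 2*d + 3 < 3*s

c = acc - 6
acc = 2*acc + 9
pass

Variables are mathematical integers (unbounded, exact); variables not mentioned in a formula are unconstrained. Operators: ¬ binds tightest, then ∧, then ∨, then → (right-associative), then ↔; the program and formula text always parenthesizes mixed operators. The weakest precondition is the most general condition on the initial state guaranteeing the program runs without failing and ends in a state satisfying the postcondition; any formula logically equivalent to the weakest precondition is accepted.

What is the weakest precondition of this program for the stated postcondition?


Working backward. After the program, the postcondition s - c ≤ -7 → 2*d + 3 < 3*s must hold; in canonical form it is s ≤ c - 7 → 2*d < 3*s - 3.
Before skip: s ≤ c - 7 → 2*d < 3*s - 3
Before acc := 2*acc + 9: s ≤ c - 7 → 2*d < 3*s - 3
Before c := acc - 6: s ≤ acc - 13 → 2*d < 3*s - 3
Answer: WP = s ≤ acc - 13 → 2*d < 3*s - 3


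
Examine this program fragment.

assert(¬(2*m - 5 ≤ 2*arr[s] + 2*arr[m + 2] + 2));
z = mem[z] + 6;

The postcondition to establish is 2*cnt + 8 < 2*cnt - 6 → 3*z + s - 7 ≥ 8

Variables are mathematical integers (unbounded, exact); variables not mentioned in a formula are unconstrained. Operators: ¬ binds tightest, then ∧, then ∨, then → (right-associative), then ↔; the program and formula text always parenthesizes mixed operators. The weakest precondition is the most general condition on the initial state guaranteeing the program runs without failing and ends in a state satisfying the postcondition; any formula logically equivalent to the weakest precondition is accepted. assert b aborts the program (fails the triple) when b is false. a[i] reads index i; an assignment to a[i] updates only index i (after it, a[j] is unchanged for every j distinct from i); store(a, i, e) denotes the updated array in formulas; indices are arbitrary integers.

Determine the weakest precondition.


Working backward. After the program, the postcondition 2*cnt + 8 < 2*cnt - 6 → 3*z + s - 7 ≥ 8 must hold; in canonical form it is true.
Before z := mem[z] + 6: true
Before assert ¬(2*m - 5 ≤ 2*arr[s] + 2*arr[m + 2] + 2): ¬(2*m ≤ 2*arr[m + 2] + 2*arr[s] + 7)
Answer: WP = ¬(2*m ≤ 2*arr[m + 2] + 2*arr[s] + 7)


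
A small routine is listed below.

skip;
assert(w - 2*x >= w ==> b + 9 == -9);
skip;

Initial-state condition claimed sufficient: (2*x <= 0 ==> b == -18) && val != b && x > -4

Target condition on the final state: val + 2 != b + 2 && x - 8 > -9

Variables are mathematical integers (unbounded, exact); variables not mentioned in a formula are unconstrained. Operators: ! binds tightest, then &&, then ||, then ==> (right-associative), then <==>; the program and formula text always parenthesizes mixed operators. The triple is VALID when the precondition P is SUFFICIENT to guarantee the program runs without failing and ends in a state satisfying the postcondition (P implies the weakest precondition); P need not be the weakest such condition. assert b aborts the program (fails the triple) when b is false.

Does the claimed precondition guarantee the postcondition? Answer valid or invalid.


Working backward. After the program, the postcondition val + 2 != b + 2 && x - 8 > -9 must hold; in canonical form it is val != b && x > -1.
Before skip: val != b && x > -1
Before assert w - 2*x >= w ==> b + 9 == -9: (2*x <= 0 ==> b == -18) && val != b && x > -1
Before skip: (2*x <= 0 ==> b == -18) && val != b && x > -1
The weakest precondition is (2*x <= 0 ==> b == -18) && val != b && x > -1.
Check whether (2*x <= 0 ==> b == -18) && val != b && x > -4 implies it.
Countermodel: at the initial state b = -18, val = -17, x = -3, the precondition holds but the weakest precondition fails.
Answer: invalid


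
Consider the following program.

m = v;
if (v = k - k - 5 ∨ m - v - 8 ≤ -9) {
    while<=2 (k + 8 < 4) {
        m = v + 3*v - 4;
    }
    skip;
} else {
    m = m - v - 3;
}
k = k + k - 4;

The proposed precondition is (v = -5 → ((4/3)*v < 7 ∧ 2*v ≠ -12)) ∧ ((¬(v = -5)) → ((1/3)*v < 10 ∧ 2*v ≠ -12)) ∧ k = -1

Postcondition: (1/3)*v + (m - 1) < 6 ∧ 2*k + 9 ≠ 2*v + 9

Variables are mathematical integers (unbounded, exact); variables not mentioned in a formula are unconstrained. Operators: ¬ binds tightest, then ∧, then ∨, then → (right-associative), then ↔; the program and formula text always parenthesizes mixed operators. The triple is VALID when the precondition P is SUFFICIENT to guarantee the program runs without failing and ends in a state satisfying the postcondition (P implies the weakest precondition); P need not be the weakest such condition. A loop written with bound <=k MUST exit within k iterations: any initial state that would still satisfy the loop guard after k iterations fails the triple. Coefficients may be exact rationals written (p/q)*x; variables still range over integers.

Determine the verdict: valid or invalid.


Working backward. After the program, the postcondition (1/3)*v + (m - 1) < 6 ∧ 2*k + 9 ≠ 2*v + 9 must hold; in canonical form it is m + (1/3)*v < 7 ∧ 2*k ≠ 2*v.
Before k := k + k - 4: m + (1/3)*v < 7 ∧ 4*k ≠ 2*v + 8
Then branch requires (k < -4 → ((k < -4 → ((¬(k < -4)) ∧ (13/3)*v < 11 ∧ 4*k ≠ 2*v + 8)) ∧ ((¬(k < -4)) → ((13/3)*v < 11 ∧ 4*k ≠ 2*v + 8)))) ∧ ((¬(k < -4)) → (m + (1/3)*v < 7 ∧ 4*k ≠ 2*v + 8)); else branch requires m < (2/3)*v + 10 ∧ 4*k ≠ 2*v + 8.
Before the if: ((v = -5 ∨ m ≤ v - 1) → ((k < -4 → ((k < -4 → ((¬(k < -4)) ∧ (13/3)*v < 11 ∧ 4*k ≠ 2*v + 8)) ∧ ((¬(k < -4)) → ((13/3)*v < 11 ∧ 4*k ≠ 2*v + 8)))) ∧ ((¬(k < -4)) → (m + (1/3)*v < 7 ∧ 4*k ≠ 2*v + 8)))) ∧ ((¬(v = -5 ∨ m ≤ v - 1)) → (m < (2/3)*v + 10 ∧ 4*k ≠ 2*v + 8))
Before m := v: (v = -5 → ((k < -4 → ((k < -4 → ((¬(k < -4)) ∧ (13/3)*v < 11 ∧ 4*k ≠ 2*v + 8)) ∧ ((¬(k < -4)) → ((13/3)*v < 11 ∧ 4*k ≠ 2*v + 8)))) ∧ ((¬(k < -4)) → ((4/3)*v < 7 ∧ 4*k ≠ 2*v + 8)))) ∧ ((¬(v = -5)) → ((1/3)*v < 10 ∧ 4*k ≠ 2*v + 8))
The weakest precondition is (v = -5 → ((k < -4 → ((k < -4 → ((¬(k < -4)) ∧ (13/3)*v < 11 ∧ 4*k ≠ 2*v + 8)) ∧ ((¬(k < -4)) → ((13/3)*v < 11 ∧ 4*k ≠ 2*v + 8)))) ∧ ((¬(k < -4)) → ((4/3)*v < 7 ∧ 4*k ≠ 2*v + 8)))) ∧ ((¬(v = -5)) → ((1/3)*v < 10 ∧ 4*k ≠ 2*v + 8)).
Check whether (v = -5 → ((4/3)*v < 7 ∧ 2*v ≠ -12)) ∧ ((¬(v = -5)) → ((1/3)*v < 10 ∧ 2*v ≠ -12)) ∧ k = -1 implies it.
Every state satisfying the precondition satisfies the weakest precondition: the implication holds.
Answer: valid


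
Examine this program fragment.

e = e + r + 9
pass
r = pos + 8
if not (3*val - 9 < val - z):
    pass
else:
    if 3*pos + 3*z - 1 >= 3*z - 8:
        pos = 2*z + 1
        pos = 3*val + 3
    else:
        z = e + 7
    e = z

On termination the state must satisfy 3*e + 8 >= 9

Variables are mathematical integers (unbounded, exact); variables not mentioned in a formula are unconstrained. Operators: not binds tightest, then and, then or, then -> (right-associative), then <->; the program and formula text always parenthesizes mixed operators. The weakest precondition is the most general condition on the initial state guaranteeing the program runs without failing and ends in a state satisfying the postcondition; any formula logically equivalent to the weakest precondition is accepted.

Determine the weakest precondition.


Working backward. After the program, the postcondition 3*e + 8 >= 9 must hold; in canonical form it is 3*e >= 1.
Then branch requires 3*e >= 1; else branch requires (3*pos >= -7 -> 3*z >= 1) and ((not (3*pos >= -7)) -> 3*e >= -20).
Before the if: ((not (2*val + z < 9)) -> 3*e >= 1) and (2*val + z < 9 -> ((3*pos >= -7 -> 3*z >= 1) and ((not (3*pos >= -7)) -> 3*e >= -20)))
Before r := pos + 8: ((not (2*val + z < 9)) -> 3*e >= 1) and (2*val + z < 9 -> ((3*pos >= -7 -> 3*z >= 1) and ((not (3*pos >= -7)) -> 3*e >= -20)))
Before skip: ((not (2*val + z < 9)) -> 3*e >= 1) and (2*val + z < 9 -> ((3*pos >= -7 -> 3*z >= 1) and ((not (3*pos >= -7)) -> 3*e >= -20)))
Before e := e + r + 9: ((not (2*val + z < 9)) -> 3*e + 3*r >= -26) and (2*val + z < 9 -> ((3*pos >= -7 -> 3*z >= 1) and ((not (3*pos >= -7)) -> 3*e + 3*r >= -47)))
Answer: WP = ((not (2*val + z < 9)) -> 3*e + 3*r >= -26) and (2*val + z < 9 -> ((3*pos >= -7 -> 3*z >= 1) and ((not (3*pos >= -7)) -> 3*e + 3*r >= -47)))
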